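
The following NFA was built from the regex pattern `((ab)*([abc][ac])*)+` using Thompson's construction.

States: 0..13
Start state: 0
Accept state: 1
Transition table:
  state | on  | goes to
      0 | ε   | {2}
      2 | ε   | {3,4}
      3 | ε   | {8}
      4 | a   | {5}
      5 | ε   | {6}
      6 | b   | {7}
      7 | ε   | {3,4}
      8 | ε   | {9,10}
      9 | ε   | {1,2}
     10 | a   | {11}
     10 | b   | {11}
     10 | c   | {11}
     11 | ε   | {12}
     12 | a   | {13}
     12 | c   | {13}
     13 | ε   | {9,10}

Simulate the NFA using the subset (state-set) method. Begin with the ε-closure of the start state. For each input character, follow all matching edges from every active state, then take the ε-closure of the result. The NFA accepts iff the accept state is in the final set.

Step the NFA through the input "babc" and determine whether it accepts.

initial (ε-close {0}): {0,1,2,3,4,8,9,10}
'b' @ 1: {11,12}
'a' @ 2: {1,2,3,4,8,9,10,13}  ✓accept
'b' @ 3: {11,12}
'c' @ 4: {1,2,3,4,8,9,10,13}  ✓accept
after full input: {1,2,3,4,8,9,10,13}  (accept=1 in)

Answer: ACCEPT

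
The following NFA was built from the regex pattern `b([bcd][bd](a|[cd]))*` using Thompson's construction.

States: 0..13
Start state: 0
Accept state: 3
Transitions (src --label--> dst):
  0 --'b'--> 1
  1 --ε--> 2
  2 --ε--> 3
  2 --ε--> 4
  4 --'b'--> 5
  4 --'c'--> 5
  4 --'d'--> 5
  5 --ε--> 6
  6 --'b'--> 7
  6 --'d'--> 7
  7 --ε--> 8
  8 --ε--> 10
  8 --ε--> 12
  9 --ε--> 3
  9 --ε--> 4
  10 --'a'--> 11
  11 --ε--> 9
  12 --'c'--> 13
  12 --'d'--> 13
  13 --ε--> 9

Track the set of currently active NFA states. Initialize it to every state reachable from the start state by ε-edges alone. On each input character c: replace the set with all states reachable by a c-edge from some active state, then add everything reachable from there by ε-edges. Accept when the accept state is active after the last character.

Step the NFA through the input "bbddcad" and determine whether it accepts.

Answer: REJECT

Derivation:
S₀ = ε-closure({0}) = {0}
'b' @ 1: {1,2,3,4}  (accept∈set)
'b' @ 2: {5,6}
'd' @ 3: {7,8,10,12}
'd' @ 4: {3,4,9,13}  (accept∈set)
'c' @ 5: {5,6}
'a' @ 6: {}  — state set empty
rest 'd' ignored (set empty)
final: {}; accept 3 not in set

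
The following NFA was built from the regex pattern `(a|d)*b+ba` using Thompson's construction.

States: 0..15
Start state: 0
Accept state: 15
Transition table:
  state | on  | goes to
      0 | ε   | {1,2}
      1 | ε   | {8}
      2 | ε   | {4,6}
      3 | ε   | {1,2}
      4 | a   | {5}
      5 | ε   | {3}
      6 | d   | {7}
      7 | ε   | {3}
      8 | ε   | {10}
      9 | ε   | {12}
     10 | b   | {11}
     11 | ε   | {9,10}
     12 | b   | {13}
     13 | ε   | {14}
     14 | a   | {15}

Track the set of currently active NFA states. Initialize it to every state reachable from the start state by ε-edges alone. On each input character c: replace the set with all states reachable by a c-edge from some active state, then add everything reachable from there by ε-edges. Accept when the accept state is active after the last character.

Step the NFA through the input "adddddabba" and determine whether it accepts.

Answer: ACCEPT

Derivation:
start: ε-closure({0}) = {0,1,2,4,6,8,10}
'a' @ 1: {1,2,3,4,5,6,8,10}
'd' @ 2: {1,2,3,4,6,7,8,10}
'd' @ 3: {1,2,3,4,6,7,8,10}
'd' @ 4: {1,2,3,4,6,7,8,10}
'd' @ 5: {1,2,3,4,6,7,8,10}
'd' @ 6: {1,2,3,4,6,7,8,10}
'a' @ 7: {1,2,3,4,5,6,8,10}
'b' @ 8: {9,10,11,12}
'b' @ 9: {9,10,11,12,13,14}
'a' @ 10: {15}  (accept∈set)
final: {15}; accept 15 in set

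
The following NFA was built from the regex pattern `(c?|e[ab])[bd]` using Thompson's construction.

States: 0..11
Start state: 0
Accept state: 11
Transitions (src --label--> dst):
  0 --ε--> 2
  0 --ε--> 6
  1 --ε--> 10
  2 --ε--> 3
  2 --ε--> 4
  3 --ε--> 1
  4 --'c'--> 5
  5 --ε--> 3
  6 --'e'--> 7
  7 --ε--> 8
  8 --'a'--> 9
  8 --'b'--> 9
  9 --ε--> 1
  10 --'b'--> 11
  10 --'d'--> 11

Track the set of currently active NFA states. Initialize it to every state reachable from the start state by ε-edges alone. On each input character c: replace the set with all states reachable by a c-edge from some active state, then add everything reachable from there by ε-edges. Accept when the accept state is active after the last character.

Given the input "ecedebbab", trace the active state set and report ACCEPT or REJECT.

initial (ε-close {0}): {0,1,2,3,4,6,10}
'e' @ 1: {7,8}
'c' @ 2: {}  — no active states
rest 'edebbab' ignored (set empty)
after full input: {}  (accept=11 not in)

Answer: REJECT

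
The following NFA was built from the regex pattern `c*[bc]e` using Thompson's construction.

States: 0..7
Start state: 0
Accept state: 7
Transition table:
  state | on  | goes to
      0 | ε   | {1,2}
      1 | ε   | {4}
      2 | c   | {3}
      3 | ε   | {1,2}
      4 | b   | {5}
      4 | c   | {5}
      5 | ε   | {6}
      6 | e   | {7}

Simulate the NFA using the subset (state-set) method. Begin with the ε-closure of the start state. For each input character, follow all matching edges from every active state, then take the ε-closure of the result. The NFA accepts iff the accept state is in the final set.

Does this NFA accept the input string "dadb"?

Answer: REJECT

Steps:
S₀ = ε-closure({0}) = {0,1,2,4}
'd' @ 1: {}  — state set empty
rest 'adb' ignored (set empty)
end set {} — state 7 not in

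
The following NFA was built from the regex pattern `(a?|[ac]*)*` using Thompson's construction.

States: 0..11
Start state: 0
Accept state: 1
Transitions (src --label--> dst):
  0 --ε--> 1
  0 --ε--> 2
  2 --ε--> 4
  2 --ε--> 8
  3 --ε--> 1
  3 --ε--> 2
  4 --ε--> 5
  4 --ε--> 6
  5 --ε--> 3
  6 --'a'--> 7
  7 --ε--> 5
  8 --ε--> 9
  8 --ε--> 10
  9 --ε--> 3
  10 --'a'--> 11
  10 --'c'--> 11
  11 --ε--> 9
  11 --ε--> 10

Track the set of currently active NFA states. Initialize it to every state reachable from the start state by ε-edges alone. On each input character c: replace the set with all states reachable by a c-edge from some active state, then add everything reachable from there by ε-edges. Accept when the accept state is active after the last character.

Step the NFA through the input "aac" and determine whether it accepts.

start: ε-closure({0}) = {0,1,2,3,4,5,6,8,9,10}
'a' @ 1: {1,2,3,4,5,6,7,8,9,10,11}  (accept∈set)
'a' @ 2: {1,2,3,4,5,6,7,8,9,10,11}  (accept∈set)
'c' @ 3: {1,2,3,4,5,6,8,9,10,11}  (accept∈set)
final: {1,2,3,4,5,6,8,9,10,11}; accept 1 in set

Answer: ACCEPT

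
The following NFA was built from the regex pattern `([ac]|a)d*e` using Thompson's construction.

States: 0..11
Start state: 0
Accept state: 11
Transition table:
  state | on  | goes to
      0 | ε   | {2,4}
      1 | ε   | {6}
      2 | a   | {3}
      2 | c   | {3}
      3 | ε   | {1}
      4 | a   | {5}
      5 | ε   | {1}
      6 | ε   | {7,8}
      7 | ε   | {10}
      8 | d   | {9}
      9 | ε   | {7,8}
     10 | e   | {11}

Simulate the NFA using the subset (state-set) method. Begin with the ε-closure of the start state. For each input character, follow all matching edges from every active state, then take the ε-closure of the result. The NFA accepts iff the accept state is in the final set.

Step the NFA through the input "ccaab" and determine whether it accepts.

initial (ε-close {0}): {0,2,4}
'c' @ 1: {1,3,6,7,8,10}
'c' @ 2: {}  — no active states
rest 'aab' ignored (set empty)
end set {} — state 11 not in

Answer: REJECT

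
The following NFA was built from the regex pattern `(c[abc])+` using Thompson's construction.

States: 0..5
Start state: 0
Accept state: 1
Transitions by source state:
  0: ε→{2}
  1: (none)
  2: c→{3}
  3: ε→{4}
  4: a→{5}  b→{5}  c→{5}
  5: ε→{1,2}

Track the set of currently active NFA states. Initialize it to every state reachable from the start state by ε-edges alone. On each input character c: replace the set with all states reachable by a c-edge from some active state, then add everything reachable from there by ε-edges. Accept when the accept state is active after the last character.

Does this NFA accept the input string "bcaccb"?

initial (ε-close {0}): {0,2}
'b' @ 1: {}  — dead — no transitions
rest 'caccb' ignored (set empty)
final: {}; accept 1 not in set

Answer: REJECT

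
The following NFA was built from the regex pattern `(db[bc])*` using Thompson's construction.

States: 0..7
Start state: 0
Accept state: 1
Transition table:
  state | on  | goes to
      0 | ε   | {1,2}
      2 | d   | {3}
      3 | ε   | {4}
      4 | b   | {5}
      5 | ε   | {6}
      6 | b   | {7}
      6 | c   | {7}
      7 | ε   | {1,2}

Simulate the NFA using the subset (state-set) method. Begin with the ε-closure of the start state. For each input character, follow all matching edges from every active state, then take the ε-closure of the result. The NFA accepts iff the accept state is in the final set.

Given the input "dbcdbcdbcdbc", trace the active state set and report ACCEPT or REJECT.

Answer: ACCEPT

Derivation:
start: ε-closure({0}) = {0,1,2}
'd' @ 1: {3,4}
'b' @ 2: {5,6}
'c' @ 3: {1,2,7}  (accept∈set)
'd' @ 4: {3,4}
'b' @ 5: {5,6}
'c' @ 6: {1,2,7}  (accept∈set)
'd' @ 7: {3,4}
'b' @ 8: {5,6}
'c' @ 9: {1,2,7}  (accept∈set)
'd' @ 10: {3,4}
'b' @ 11: {5,6}
'c' @ 12: {1,2,7}  (accept∈set)
final: {1,2,7}; accept 1 in set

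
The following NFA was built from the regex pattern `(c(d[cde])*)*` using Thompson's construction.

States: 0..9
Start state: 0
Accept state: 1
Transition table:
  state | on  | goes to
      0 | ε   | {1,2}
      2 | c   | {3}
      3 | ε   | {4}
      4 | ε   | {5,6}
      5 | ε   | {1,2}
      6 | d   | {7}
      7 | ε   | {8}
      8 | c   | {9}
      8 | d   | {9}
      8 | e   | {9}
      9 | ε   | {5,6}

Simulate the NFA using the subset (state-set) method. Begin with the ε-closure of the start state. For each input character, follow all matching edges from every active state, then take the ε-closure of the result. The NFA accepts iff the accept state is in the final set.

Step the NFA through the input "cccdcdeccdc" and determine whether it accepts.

initial (ε-close {0}): {0,1,2}
'c' @ 1: {1,2,3,4,5,6}  ✓accept
'c' @ 2: {1,2,3,4,5,6}  ✓accept
'c' @ 3: {1,2,3,4,5,6}  ✓accept
'd' @ 4: {7,8}
'c' @ 5: {1,2,5,6,9}  ✓accept
'd' @ 6: {7,8}
'e' @ 7: {1,2,5,6,9}  ✓accept
'c' @ 8: {1,2,3,4,5,6}  ✓accept
'c' @ 9: {1,2,3,4,5,6}  ✓accept
'd' @ 10: {7,8}
'c' @ 11: {1,2,5,6,9}  ✓accept
after full input: {1,2,5,6,9}  (accept=1 in)

Answer: ACCEPT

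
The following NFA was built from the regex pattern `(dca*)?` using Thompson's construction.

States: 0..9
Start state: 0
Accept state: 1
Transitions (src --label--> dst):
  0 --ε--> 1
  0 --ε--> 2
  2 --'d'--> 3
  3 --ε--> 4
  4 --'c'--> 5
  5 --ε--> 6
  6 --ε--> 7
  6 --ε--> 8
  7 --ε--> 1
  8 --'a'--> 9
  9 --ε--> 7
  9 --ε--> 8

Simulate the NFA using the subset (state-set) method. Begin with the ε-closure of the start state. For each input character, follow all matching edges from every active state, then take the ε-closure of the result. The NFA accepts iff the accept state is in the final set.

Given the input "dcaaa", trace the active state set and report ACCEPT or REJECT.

Answer: ACCEPT

Steps:
S₀ = ε-closure({0}) = {0,1,2}
'd' @ 1: {3,4}
'c' @ 2: {1,5,6,7,8}  ✓accept
'a' @ 3: {1,7,8,9}  ✓accept
'a' @ 4: {1,7,8,9}  ✓accept
'a' @ 5: {1,7,8,9}  ✓accept
end set {1,7,8,9} — state 1 in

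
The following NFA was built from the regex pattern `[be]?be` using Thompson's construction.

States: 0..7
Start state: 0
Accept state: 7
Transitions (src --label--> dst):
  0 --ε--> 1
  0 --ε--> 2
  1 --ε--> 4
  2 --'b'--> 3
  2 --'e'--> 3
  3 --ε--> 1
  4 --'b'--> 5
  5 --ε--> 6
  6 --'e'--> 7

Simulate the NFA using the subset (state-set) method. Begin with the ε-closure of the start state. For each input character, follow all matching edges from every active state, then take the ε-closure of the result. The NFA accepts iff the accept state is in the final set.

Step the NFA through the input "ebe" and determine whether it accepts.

Answer: ACCEPT

Trace:
S₀ = ε-closure({0}) = {0,1,2,4}
'e' @ 1: {1,3,4}
'b' @ 2: {5,6}
'e' @ 3: {7}  ✓accept
after full input: {7}  (accept=7 in)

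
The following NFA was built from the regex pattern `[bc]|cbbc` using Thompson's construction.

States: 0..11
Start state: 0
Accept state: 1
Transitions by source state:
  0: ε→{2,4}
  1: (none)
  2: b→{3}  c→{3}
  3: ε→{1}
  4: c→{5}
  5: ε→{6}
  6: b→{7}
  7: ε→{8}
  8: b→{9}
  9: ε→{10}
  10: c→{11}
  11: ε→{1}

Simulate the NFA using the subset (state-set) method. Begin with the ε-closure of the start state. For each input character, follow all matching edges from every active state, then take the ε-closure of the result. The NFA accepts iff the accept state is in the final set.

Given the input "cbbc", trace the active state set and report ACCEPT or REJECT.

start: ε-closure({0}) = {0,2,4}
'c' @ 1: {1,3,5,6}  ✓accept
'b' @ 2: {7,8}
'b' @ 3: {9,10}
'c' @ 4: {1,11}  ✓accept
after full input: {1,11}  (accept=1 in)

Answer: ACCEPT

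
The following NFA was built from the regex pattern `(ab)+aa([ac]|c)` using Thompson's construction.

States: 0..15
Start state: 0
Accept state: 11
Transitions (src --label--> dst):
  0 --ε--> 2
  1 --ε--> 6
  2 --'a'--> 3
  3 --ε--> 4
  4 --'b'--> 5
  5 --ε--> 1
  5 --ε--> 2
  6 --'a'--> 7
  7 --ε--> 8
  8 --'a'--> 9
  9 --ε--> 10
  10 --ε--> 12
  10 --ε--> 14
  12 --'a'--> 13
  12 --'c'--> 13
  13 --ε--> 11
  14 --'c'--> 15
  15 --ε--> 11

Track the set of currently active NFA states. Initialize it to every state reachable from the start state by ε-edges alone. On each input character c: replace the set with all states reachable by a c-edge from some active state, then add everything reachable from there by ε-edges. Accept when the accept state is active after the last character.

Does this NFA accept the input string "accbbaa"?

Answer: REJECT

Steps:
start: ε-closure({0}) = {0,2}
'a' @ 1: {3,4}
'c' @ 2: {}  — dead — no transitions
rest 'cbbaa' ignored (set empty)
final: {}; accept 11 not in set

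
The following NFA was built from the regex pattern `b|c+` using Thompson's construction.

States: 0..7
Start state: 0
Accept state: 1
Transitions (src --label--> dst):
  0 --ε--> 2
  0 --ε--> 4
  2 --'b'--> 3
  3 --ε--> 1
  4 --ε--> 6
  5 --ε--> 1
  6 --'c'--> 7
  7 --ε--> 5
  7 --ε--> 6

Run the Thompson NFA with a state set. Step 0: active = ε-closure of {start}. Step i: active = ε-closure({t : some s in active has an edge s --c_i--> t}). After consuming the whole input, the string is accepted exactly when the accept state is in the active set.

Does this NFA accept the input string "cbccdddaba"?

Answer: REJECT

Steps:
start: ε-closure({0}) = {0,2,4,6}
'c' @ 1: {1,5,6,7}  (accept∈set)
'b' @ 2: {}  — state set empty
rest 'ccdddaba' ignored (set empty)
after full input: {}  (accept=1 not in)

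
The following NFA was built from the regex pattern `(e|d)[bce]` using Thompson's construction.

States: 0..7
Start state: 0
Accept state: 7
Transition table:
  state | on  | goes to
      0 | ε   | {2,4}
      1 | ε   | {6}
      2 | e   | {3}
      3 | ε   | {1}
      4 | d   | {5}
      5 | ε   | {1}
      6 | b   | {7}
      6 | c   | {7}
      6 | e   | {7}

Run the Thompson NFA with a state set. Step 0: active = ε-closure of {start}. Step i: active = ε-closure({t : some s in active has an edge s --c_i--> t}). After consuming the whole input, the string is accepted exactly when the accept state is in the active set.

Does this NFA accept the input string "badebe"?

Answer: REJECT

Derivation:
initial (ε-close {0}): {0,2,4}
'b' @ 1: {}  — dead — no transitions
rest 'adebe' ignored (set empty)
end set {} — state 7 not in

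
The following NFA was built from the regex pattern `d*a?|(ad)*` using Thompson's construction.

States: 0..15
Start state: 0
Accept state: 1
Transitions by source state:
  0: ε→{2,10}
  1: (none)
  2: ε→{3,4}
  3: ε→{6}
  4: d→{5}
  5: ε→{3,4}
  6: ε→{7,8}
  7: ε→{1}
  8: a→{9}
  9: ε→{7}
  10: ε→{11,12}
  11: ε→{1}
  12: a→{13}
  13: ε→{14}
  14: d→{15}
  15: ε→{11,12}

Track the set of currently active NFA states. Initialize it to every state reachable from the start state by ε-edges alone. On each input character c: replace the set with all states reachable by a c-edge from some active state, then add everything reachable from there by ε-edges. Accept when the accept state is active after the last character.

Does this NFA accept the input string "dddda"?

initial (ε-close {0}): {0,1,2,3,4,6,7,8,10,11,12}
'd' @ 1: {1,3,4,5,6,7,8}  (accept∈set)
'd' @ 2: {1,3,4,5,6,7,8}  (accept∈set)
'd' @ 3: {1,3,4,5,6,7,8}  (accept∈set)
'd' @ 4: {1,3,4,5,6,7,8}  (accept∈set)
'a' @ 5: {1,7,9}  (accept∈set)
end set {1,7,9} — state 1 in

Answer: ACCEPT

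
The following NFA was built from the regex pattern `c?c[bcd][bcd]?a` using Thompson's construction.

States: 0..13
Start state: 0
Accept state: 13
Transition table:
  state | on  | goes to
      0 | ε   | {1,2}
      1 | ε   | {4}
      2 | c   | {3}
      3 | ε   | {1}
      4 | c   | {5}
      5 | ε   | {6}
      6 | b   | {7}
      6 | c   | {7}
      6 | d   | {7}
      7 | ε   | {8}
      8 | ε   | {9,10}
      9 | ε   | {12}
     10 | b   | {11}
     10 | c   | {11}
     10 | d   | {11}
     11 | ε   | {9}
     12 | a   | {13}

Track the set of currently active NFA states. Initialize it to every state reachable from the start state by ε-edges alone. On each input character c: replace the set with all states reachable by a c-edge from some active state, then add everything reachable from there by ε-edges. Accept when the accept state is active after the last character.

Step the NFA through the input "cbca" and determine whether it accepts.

S₀ = ε-closure({0}) = {0,1,2,4}
'c' @ 1: {1,3,4,5,6}
'b' @ 2: {7,8,9,10,12}
'c' @ 3: {9,11,12}
'a' @ 4: {13}  ✓accept
final: {13}; accept 13 in set

Answer: ACCEPT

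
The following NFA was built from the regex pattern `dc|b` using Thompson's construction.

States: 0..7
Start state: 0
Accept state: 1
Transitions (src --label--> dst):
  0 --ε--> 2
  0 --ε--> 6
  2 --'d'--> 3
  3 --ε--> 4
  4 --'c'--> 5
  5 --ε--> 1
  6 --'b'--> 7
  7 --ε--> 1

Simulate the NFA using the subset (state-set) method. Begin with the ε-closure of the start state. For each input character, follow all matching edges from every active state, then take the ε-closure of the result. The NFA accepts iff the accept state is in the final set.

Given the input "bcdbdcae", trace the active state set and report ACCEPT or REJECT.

Answer: REJECT

Steps:
start: ε-closure({0}) = {0,2,6}
'b' @ 1: {1,7}  (accept∈set)
'c' @ 2: {}  — state set empty
rest 'dbdcae' ignored (set empty)
end set {} — state 1 not in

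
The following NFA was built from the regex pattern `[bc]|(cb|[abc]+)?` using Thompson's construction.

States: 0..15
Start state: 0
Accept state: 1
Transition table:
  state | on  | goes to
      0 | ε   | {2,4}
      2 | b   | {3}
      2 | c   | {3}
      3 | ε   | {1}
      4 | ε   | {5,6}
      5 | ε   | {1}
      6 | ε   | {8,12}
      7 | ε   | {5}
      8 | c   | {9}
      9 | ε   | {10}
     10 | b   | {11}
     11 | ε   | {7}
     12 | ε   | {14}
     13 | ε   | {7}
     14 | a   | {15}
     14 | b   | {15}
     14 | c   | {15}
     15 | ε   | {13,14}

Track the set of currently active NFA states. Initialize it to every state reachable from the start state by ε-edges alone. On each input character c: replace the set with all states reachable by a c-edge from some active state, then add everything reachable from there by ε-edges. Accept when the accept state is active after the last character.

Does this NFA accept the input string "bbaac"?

start: ε-closure({0}) = {0,1,2,4,5,6,8,12,14}
'b' @ 1: {1,3,5,7,13,14,15}  [accepting]
'b' @ 2: {1,5,7,13,14,15}  [accepting]
'a' @ 3: {1,5,7,13,14,15}  [accepting]
'a' @ 4: {1,5,7,13,14,15}  [accepting]
'c' @ 5: {1,5,7,13,14,15}  [accepting]
end set {1,5,7,13,14,15} — state 1 in

Answer: ACCEPT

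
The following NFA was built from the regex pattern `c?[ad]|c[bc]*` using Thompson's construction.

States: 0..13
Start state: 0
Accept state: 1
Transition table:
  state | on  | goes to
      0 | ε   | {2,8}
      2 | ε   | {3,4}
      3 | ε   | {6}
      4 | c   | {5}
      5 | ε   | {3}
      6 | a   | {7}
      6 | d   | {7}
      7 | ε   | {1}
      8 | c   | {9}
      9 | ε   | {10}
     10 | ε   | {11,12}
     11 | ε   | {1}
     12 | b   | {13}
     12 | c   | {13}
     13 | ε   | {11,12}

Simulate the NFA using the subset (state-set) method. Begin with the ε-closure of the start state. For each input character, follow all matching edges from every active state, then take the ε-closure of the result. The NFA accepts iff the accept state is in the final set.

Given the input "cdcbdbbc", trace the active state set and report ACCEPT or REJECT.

S₀ = ε-closure({0}) = {0,2,3,4,6,8}
'c' @ 1: {1,3,5,6,9,10,11,12}  ✓accept
'd' @ 2: {1,7}  ✓accept
'c' @ 3: {}  — state set empty
rest 'bdbbc' ignored (set empty)
end set {} — state 1 not in

Answer: REJECT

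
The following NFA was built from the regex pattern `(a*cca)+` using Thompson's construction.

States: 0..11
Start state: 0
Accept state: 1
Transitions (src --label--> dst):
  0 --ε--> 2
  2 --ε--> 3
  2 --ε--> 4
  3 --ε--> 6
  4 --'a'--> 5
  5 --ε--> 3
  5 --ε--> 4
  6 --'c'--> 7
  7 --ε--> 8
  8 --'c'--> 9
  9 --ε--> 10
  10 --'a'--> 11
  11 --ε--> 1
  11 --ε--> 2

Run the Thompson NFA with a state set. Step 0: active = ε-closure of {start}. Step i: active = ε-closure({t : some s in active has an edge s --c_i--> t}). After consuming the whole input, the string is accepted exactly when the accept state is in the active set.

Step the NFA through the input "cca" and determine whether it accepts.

Answer: ACCEPT

Derivation:
initial (ε-close {0}): {0,2,3,4,6}
'c' @ 1: {7,8}
'c' @ 2: {9,10}
'a' @ 3: {1,2,3,4,6,11}  [accepting]
final: {1,2,3,4,6,11}; accept 1 in set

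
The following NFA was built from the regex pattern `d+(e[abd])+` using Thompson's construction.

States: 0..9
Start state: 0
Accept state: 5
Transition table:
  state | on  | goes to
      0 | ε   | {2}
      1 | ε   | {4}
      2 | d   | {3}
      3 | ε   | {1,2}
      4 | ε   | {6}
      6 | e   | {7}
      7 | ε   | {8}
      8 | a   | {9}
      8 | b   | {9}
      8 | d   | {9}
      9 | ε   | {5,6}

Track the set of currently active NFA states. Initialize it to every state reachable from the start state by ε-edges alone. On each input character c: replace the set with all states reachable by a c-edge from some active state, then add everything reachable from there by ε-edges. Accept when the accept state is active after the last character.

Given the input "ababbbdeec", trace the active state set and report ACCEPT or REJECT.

Answer: REJECT

Trace:
S₀ = ε-closure({0}) = {0,2}
'a' @ 1: {}  — no active states
rest 'babbbdeec' ignored (set empty)
final: {}; accept 5 not in set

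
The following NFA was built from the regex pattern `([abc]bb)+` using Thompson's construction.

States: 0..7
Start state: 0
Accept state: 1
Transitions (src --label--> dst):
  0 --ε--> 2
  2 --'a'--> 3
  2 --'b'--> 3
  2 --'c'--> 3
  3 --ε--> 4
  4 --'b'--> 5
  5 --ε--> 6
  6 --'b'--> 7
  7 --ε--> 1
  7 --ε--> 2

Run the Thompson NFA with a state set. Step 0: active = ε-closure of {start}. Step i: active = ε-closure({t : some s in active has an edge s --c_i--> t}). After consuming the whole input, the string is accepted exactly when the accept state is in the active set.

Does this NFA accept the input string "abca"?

Answer: REJECT

Trace:
initial (ε-close {0}): {0,2}
'a' @ 1: {3,4}
'b' @ 2: {5,6}
'c' @ 3: {}  — dead — no transitions
rest 'a' ignored (set empty)
after full input: {}  (accept=1 not in)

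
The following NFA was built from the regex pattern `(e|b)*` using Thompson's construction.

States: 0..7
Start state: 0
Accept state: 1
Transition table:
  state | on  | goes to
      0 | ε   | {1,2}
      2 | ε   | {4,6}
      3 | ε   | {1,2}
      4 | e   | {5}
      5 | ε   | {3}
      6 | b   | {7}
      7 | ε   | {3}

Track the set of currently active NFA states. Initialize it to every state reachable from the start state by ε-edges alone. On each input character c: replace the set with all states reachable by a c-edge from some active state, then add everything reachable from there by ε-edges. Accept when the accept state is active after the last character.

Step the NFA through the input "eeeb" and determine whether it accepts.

Answer: ACCEPT

Steps:
start: ε-closure({0}) = {0,1,2,4,6}
'e' @ 1: {1,2,3,4,5,6}  (accept∈set)
'e' @ 2: {1,2,3,4,5,6}  (accept∈set)
'e' @ 3: {1,2,3,4,5,6}  (accept∈set)
'b' @ 4: {1,2,3,4,6,7}  (accept∈set)
end set {1,2,3,4,6,7} — state 1 in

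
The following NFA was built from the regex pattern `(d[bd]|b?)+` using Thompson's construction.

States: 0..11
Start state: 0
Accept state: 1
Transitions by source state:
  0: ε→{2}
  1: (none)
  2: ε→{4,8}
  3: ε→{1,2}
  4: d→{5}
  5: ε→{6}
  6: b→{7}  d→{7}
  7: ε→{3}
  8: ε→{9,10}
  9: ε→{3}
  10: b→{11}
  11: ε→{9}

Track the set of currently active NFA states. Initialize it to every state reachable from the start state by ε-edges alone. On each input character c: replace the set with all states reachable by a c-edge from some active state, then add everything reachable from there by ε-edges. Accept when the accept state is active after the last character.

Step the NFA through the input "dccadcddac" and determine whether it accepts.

Answer: REJECT

Derivation:
initial (ε-close {0}): {0,1,2,3,4,8,9,10}
'd' @ 1: {5,6}
'c' @ 2: {}  — no active states
rest 'cadcddac' ignored (set empty)
after full input: {}  (accept=1 not in)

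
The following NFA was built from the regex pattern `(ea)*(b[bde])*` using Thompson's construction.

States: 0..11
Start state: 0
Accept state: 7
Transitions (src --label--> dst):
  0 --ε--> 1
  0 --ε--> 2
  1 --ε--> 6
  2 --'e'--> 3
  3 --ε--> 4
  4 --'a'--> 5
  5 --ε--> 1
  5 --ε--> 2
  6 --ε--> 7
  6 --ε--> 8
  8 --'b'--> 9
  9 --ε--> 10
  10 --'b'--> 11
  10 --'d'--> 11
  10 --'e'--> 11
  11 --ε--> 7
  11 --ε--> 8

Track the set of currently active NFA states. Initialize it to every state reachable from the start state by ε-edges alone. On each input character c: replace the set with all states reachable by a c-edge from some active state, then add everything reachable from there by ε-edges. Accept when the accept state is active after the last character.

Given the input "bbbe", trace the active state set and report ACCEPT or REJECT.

Answer: ACCEPT

Derivation:
initial (ε-close {0}): {0,1,2,6,7,8}
'b' @ 1: {9,10}
'b' @ 2: {7,8,11}  (accept∈set)
'b' @ 3: {9,10}
'e' @ 4: {7,8,11}  (accept∈set)
final: {7,8,11}; accept 7 in set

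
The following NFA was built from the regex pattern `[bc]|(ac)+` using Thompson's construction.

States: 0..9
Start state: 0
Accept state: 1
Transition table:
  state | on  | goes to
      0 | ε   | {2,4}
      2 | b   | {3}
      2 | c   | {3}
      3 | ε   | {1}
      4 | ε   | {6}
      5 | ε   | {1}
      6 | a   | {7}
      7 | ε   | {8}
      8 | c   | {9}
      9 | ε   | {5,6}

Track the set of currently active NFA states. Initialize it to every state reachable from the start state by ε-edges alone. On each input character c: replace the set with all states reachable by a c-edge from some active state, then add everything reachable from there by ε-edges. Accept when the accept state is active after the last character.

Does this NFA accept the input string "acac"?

initial (ε-close {0}): {0,2,4,6}
'a' @ 1: {7,8}
'c' @ 2: {1,5,6,9}  [accepting]
'a' @ 3: {7,8}
'c' @ 4: {1,5,6,9}  [accepting]
end set {1,5,6,9} — state 1 in

Answer: ACCEPT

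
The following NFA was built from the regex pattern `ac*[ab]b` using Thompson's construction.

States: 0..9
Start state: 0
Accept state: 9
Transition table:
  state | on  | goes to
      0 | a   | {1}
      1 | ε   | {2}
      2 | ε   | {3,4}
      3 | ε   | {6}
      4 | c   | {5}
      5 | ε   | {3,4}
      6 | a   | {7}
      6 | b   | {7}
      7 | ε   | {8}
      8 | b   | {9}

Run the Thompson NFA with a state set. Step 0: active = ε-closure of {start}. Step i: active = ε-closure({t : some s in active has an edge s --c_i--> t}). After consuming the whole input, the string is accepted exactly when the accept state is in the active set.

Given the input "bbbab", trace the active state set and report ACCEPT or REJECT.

Answer: REJECT

Trace:
start: ε-closure({0}) = {0}
'b' @ 1: {}  — state set empty
rest 'bbab' ignored (set empty)
end set {} — state 9 not in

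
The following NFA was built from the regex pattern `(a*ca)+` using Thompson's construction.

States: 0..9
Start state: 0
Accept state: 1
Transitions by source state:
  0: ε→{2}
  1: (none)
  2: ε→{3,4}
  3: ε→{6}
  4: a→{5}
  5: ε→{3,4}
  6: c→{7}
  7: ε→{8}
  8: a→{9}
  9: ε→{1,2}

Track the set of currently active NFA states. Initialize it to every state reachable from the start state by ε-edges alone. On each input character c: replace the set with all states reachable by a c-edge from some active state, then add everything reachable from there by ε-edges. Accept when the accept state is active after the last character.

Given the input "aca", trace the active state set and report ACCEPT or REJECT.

start: ε-closure({0}) = {0,2,3,4,6}
'a' @ 1: {3,4,5,6}
'c' @ 2: {7,8}
'a' @ 3: {1,2,3,4,6,9}  ✓accept
after full input: {1,2,3,4,6,9}  (accept=1 in)

Answer: ACCEPT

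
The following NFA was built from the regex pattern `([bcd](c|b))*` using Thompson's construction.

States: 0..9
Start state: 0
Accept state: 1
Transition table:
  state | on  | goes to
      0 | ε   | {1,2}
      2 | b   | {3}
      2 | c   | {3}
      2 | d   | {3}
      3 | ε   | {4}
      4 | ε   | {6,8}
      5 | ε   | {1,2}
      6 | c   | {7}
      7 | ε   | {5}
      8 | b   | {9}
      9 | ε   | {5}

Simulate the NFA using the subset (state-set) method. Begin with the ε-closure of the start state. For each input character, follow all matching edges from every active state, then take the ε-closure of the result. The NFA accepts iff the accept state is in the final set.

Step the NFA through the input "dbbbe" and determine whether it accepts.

S₀ = ε-closure({0}) = {0,1,2}
'd' @ 1: {3,4,6,8}
'b' @ 2: {1,2,5,9}  (accept∈set)
'b' @ 3: {3,4,6,8}
'b' @ 4: {1,2,5,9}  (accept∈set)
'e' @ 5: {}  — no active states
final: {}; accept 1 not in set

Answer: REJECT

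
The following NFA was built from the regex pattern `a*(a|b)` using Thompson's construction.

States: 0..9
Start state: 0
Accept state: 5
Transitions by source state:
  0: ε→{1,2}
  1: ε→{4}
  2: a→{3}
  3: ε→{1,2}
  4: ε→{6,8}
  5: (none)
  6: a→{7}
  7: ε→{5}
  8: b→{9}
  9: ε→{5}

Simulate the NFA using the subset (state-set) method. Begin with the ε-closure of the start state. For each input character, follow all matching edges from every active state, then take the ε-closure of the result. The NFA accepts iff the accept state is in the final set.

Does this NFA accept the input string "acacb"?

Answer: REJECT

Derivation:
initial (ε-close {0}): {0,1,2,4,6,8}
'a' @ 1: {1,2,3,4,5,6,7,8}  ✓accept
'c' @ 2: {}  — no active states
rest 'acb' ignored (set empty)
final: {}; accept 5 not in set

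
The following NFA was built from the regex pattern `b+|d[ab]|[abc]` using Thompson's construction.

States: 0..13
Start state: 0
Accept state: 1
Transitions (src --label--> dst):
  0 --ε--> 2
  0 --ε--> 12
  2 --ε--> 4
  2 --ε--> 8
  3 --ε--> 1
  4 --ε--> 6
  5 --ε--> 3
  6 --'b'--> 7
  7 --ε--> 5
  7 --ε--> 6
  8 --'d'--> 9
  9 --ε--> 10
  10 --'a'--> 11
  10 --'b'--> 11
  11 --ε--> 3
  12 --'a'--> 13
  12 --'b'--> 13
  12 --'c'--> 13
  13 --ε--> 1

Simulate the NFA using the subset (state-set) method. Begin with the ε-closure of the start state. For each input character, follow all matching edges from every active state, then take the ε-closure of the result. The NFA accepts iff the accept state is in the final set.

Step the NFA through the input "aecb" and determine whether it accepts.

start: ε-closure({0}) = {0,2,4,6,8,12}
'a' @ 1: {1,13}  ✓accept
'e' @ 2: {}  — dead — no transitions
rest 'cb' ignored (set empty)
end set {} — state 1 not in

Answer: REJECT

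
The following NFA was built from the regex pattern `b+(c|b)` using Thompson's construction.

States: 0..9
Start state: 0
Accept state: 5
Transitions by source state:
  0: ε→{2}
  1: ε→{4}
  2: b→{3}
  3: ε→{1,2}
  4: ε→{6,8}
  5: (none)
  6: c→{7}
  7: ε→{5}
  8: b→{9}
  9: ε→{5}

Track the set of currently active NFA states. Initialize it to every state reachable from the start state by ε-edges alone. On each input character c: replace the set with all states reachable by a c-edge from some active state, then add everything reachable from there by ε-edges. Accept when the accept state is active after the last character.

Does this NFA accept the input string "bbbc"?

Answer: ACCEPT

Derivation:
start: ε-closure({0}) = {0,2}
'b' @ 1: {1,2,3,4,6,8}
'b' @ 2: {1,2,3,4,5,6,8,9}  (accept∈set)
'b' @ 3: {1,2,3,4,5,6,8,9}  (accept∈set)
'c' @ 4: {5,7}  (accept∈set)
after full input: {5,7}  (accept=5 in)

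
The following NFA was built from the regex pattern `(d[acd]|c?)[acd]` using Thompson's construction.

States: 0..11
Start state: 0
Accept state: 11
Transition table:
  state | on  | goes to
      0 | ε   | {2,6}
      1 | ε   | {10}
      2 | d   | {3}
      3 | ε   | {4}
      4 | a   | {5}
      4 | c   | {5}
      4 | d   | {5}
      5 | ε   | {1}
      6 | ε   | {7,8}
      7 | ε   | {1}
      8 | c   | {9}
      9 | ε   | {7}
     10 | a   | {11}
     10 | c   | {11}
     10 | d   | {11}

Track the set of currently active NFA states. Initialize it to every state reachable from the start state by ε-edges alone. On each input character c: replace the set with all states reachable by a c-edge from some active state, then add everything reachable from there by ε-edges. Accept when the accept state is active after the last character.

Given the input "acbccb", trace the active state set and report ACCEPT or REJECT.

start: ε-closure({0}) = {0,1,2,6,7,8,10}
'a' @ 1: {11}  ✓accept
'c' @ 2: {}  — dead — no transitions
rest 'bccb' ignored (set empty)
end set {} — state 11 not in

Answer: REJECT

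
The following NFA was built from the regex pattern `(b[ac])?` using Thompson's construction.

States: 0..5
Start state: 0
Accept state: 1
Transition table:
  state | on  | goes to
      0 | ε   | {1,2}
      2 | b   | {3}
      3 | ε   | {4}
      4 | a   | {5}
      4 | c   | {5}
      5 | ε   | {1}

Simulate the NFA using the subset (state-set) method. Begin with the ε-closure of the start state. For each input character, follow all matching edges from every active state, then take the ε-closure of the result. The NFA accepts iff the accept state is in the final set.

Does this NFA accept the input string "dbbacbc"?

Answer: REJECT

Derivation:
S₀ = ε-closure({0}) = {0,1,2}
'd' @ 1: {}  — dead — no transitions
rest 'bbacbc' ignored (set empty)
end set {} — state 1 not in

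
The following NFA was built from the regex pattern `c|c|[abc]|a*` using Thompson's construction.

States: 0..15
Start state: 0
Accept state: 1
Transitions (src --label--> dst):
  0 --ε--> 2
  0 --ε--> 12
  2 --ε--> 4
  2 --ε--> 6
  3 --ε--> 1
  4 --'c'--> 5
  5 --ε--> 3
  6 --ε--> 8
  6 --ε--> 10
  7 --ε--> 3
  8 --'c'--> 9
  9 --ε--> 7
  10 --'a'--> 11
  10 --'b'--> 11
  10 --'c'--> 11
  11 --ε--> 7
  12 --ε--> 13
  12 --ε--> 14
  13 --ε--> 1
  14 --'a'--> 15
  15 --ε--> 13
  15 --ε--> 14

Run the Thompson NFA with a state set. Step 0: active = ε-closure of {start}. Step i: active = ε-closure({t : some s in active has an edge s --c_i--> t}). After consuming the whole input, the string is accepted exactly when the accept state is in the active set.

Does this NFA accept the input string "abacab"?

S₀ = ε-closure({0}) = {0,1,2,4,6,8,10,12,13,14}
'a' @ 1: {1,3,7,11,13,14,15}  [accepting]
'b' @ 2: {}  — dead — no transitions
rest 'acab' ignored (set empty)
end set {} — state 1 not in

Answer: REJECT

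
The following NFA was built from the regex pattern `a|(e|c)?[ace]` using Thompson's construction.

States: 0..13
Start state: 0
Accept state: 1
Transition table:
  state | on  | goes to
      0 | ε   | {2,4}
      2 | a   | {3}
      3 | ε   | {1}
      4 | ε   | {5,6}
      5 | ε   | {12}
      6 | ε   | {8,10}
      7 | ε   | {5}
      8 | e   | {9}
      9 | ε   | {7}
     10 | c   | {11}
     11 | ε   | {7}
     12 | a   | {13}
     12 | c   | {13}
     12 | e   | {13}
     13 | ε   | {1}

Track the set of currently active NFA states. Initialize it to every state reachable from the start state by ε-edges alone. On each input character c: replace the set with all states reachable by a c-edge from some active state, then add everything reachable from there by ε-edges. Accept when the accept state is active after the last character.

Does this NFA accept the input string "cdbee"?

start: ε-closure({0}) = {0,2,4,5,6,8,10,12}
'c' @ 1: {1,5,7,11,12,13}  [accepting]
'd' @ 2: {}  — no active states
rest 'bee' ignored (set empty)
after full input: {}  (accept=1 not in)

Answer: REJECT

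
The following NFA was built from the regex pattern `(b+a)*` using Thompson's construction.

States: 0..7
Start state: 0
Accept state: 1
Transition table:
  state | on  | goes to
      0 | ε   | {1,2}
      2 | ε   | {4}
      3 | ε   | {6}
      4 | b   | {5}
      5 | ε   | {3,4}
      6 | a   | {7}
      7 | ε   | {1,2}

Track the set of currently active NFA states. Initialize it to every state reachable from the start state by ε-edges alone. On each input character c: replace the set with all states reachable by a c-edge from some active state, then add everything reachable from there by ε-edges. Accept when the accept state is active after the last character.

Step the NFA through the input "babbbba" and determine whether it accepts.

Answer: ACCEPT

Derivation:
S₀ = ε-closure({0}) = {0,1,2,4}
'b' @ 1: {3,4,5,6}
'a' @ 2: {1,2,4,7}  ✓accept
'b' @ 3: {3,4,5,6}
'b' @ 4: {3,4,5,6}
'b' @ 5: {3,4,5,6}
'b' @ 6: {3,4,5,6}
'a' @ 7: {1,2,4,7}  ✓accept
final: {1,2,4,7}; accept 1 in set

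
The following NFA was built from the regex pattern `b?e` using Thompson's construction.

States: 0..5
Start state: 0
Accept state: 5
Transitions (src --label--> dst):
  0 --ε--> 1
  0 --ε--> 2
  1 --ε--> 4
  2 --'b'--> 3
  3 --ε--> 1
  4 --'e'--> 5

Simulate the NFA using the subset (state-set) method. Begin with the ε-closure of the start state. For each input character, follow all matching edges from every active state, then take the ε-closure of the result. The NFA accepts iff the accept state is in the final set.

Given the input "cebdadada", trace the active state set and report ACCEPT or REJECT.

Answer: REJECT

Steps:
start: ε-closure({0}) = {0,1,2,4}
'c' @ 1: {}  — no active states
rest 'ebdadada' ignored (set empty)
after full input: {}  (accept=5 not in)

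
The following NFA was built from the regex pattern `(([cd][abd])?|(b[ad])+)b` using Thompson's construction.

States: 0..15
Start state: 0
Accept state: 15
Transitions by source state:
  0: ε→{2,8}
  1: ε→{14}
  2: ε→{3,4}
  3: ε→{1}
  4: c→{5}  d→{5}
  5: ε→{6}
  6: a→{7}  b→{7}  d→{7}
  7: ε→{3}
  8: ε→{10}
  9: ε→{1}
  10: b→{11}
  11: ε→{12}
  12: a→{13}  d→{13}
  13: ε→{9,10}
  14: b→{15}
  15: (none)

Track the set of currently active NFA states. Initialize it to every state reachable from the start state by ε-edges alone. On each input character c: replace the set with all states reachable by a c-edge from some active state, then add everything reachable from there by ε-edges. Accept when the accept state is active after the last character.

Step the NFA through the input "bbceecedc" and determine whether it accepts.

S₀ = ε-closure({0}) = {0,1,2,3,4,8,10,14}
'b' @ 1: {11,12,15}  [accepting]
'b' @ 2: {}  — dead — no transitions
rest 'ceecedc' ignored (set empty)
final: {}; accept 15 not in set

Answer: REJECT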